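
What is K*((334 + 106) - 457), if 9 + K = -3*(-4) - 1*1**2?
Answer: -34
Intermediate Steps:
K = 2 (K = -9 + (-3*(-4) - 1*1**2) = -9 + (12 - 1*1) = -9 + (12 - 1) = -9 + 11 = 2)
K*((334 + 106) - 457) = 2*((334 + 106) - 457) = 2*(440 - 457) = 2*(-17) = -34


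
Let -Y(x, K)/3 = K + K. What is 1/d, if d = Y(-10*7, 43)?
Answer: -1/258 ≈ -0.0038760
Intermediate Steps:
Y(x, K) = -6*K (Y(x, K) = -3*(K + K) = -6*K)
d = -258 (d = -6*43 = -258)
1/d = 1/(-258) = -1/258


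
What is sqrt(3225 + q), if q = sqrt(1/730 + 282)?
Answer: sqrt(1718602500 + 730*sqrt(150278530))/730 ≈ 56.937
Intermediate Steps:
q = sqrt(150278530)/730 (q = sqrt(1/730 + 282) = sqrt(205861/730) = sqrt(150278530)/730 ≈ 16.793)
sqrt(3225 + q) = sqrt(3225 + sqrt(150278530)/730)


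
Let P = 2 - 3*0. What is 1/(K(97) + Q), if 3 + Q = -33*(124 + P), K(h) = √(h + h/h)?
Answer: -4161/17313823 - 7*√2/17313823 ≈ -0.00024090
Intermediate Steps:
P = 2 (P = 2 + 0 = 2)
K(h) = √(1 + h) (K(h) = √(h + 1) = √(1 + h))
Q = -4161 (Q = -3 - 33*(124 + 2) = -3 - 33*126 = -3 - 4158 = -4161)
1/(K(97) + Q) = 1/(√(1 + 97) - 4161) = 1/(√98 - 4161) = 1/(7*√2 - 4161) = 1/(-4161 + 7*√2)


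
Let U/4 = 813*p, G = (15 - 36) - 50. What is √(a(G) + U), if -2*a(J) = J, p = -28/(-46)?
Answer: √4263694/46 ≈ 44.888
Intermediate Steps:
p = 14/23 (p = -28*(-1/46) = 14/23 ≈ 0.60870)
G = -71 (G = -21 - 50 = -71)
a(J) = -J/2
U = 45528/23 (U = 4*(813*(14/23)) = 4*(11382/23) = 45528/23 ≈ 1979.5)
√(a(G) + U) = √(-½*(-71) + 45528/23) = √(71/2 + 45528/23) = √(92689/46) = √4263694/46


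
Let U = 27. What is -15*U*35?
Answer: -14175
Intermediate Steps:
-15*U*35 = -15*27*35 = -405*35 = -14175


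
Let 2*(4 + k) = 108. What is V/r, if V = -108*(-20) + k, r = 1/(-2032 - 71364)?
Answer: -162205160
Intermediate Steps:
k = 50 (k = -4 + (½)*108 = -4 + 54 = 50)
r = -1/73396 (r = 1/(-73396) = -1/73396 ≈ -1.3625e-5)
V = 2210 (V = -108*(-20) + 50 = 2160 + 50 = 2210)
V/r = 2210/(-1/73396) = 2210*(-73396) = -162205160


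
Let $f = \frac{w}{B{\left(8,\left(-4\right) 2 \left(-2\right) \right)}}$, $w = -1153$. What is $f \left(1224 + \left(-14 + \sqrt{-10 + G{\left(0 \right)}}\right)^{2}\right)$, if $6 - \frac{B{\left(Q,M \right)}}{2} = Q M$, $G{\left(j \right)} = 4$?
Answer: $\frac{815171}{122} - \frac{8071 i \sqrt{6}}{61} \approx 6681.7 - 324.1 i$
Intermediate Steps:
$B{\left(Q,M \right)} = 12 - 2 M Q$ ($B{\left(Q,M \right)} = 12 - 2 Q M = 12 - 2 M Q$)
$f = \frac{1153}{244}$ ($f = - \frac{1153}{12 - 2 \left(-4\right) 2 \left(-2\right) 8} = - \frac{1153}{12 - 2 \left(\left(-8\right) \left(-2\right)\right) 8} = - \frac{1153}{12 - 32 \cdot 8} = - \frac{1153}{12 - 256} = - \frac{1153}{-244} = \left(-1153\right) \left(- \frac{1}{244}\right) = \frac{1153}{244} \approx 4.7254$)
$f \left(1224 + \left(-14 + \sqrt{-10 + G{\left(0 \right)}}\right)^{2}\right) = \frac{1153 \left(1224 + \left(-14 + \sqrt{-10 + 4}\right)^{2}\right)}{244} = \frac{1153 \left(1224 + \left(-14 + \sqrt{-6}\right)^{2}\right)}{244} = \frac{1153 \left(1224 + \left(-14 + i \sqrt{6}\right)^{2}\right)}{244} = \frac{352818}{61} + \frac{1153 \left(-14 + i \sqrt{6}\right)^{2}}{244}$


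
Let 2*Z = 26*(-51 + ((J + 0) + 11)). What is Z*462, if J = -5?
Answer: -270270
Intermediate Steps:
Z = -585 (Z = (26*(-51 + ((-5 + 0) + 11)))/2 = (26*(-51 + (-5 + 11)))/2 = (26*(-51 + 6))/2 = (26*(-45))/2 = (½)*(-1170) = -585)
Z*462 = -585*462 = -270270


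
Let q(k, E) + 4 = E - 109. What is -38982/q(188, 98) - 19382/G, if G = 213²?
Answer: 589427876/226845 ≈ 2598.4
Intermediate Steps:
q(k, E) = -113 + E (q(k, E) = -4 + (E - 109) = -4 + (-109 + E) = -113 + E)
G = 45369
-38982/q(188, 98) - 19382/G = -38982/(-113 + 98) - 19382/45369 = -38982/(-15) - 19382*1/45369 = -38982*(-1/15) - 19382/45369 = 12994/5 - 19382/45369 = 589427876/226845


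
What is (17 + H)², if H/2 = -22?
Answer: 729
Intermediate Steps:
H = -44 (H = 2*(-22) = -44)
(17 + H)² = (17 - 44)² = (-27)² = 729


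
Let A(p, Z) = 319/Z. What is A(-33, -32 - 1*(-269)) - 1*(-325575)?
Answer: 77161594/237 ≈ 3.2558e+5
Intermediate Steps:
A(-33, -32 - 1*(-269)) - 1*(-325575) = 319/(-32 - 1*(-269)) - 1*(-325575) = 319/(-32 + 269) + 325575 = 319/237 + 325575 = 77161594/237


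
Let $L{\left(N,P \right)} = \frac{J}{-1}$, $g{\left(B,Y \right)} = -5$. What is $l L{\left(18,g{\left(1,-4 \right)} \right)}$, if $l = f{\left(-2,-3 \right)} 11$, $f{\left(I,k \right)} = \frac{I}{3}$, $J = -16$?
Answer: $- \frac{352}{3} \approx -117.33$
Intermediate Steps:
$f{\left(I,k \right)} = \frac{I}{3}$ ($f{\left(I,k \right)} = I \frac{1}{3} = \frac{I}{3}$)
$L{\left(N,P \right)} = 16$ ($L{\left(N,P \right)} = - \frac{16}{-1} = \left(-16\right) \left(-1\right) = 16$)
$l = - \frac{22}{3}$ ($l = \frac{1}{3} \left(-2\right) 11 = \left(- \frac{2}{3}\right) 11 = - \frac{22}{3} \approx -7.3333$)
$l L{\left(18,g{\left(1,-4 \right)} \right)} = \left(- \frac{22}{3}\right) 16 = - \frac{352}{3}$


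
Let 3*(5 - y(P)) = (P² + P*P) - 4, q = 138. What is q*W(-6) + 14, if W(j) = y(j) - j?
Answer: -1596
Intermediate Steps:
y(P) = 19/3 - 2*P²/3 (y(P) = 5 - ((P² + P*P) - 4)/3 = 5 - ((P² + P²) - 4)/3 = 5 - (2*P² - 4)/3 = 5 - (-4 + 2*P²)/3 = 5 + (4/3 - 2*P²/3) = 19/3 - 2*P²/3)
W(j) = 19/3 - j - 2*j²/3 (W(j) = (19/3 - 2*j²/3) - j = 19/3 - j - 2*j²/3)
q*W(-6) + 14 = 138*(19/3 - 1*(-6) - ⅔*(-6)²) + 14 = 138*(19/3 + 6 - ⅔*36) + 14 = 138*(19/3 + 6 - 24) + 14 = 138*(-35/3) + 14 = -1610 + 14 = -1596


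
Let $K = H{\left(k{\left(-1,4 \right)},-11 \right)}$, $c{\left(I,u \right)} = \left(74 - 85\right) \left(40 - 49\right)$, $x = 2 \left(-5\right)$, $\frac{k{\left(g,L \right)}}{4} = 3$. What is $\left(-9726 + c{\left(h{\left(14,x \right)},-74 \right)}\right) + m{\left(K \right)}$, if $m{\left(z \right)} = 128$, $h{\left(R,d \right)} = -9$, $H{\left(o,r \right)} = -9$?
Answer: $-9499$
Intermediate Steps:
$k{\left(g,L \right)} = 12$ ($k{\left(g,L \right)} = 4 \cdot 3 = 12$)
$x = -10$
$c{\left(I,u \right)} = 99$ ($c{\left(I,u \right)} = \left(-11\right) \left(-9\right) = 99$)
$K = -9$
$\left(-9726 + c{\left(h{\left(14,x \right)},-74 \right)}\right) + m{\left(K \right)} = \left(-9726 + 99\right) + 128 = -9627 + 128 = -9499$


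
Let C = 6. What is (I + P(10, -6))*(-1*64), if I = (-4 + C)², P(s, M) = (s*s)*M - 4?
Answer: 38400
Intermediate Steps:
P(s, M) = -4 + M*s² (P(s, M) = s²*M - 4 = M*s² - 4 = -4 + M*s²)
I = 4 (I = (-4 + 6)² = 2² = 4)
(I + P(10, -6))*(-1*64) = (4 + (-4 - 6*10²))*(-1*64) = (4 + (-4 - 6*100))*(-64) = (4 + (-4 - 600))*(-64) = (4 - 604)*(-64) = -600*(-64) = 38400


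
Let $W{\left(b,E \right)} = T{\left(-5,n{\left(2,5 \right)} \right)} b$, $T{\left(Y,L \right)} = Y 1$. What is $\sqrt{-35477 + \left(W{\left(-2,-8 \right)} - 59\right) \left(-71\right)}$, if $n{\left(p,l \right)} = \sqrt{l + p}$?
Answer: $i \sqrt{31998} \approx 178.88 i$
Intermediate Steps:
$T{\left(Y,L \right)} = Y$
$W{\left(b,E \right)} = - 5 b$
$\sqrt{-35477 + \left(W{\left(-2,-8 \right)} - 59\right) \left(-71\right)} = \sqrt{-35477 + \left(\left(-5\right) \left(-2\right) - 59\right) \left(-71\right)} = \sqrt{-35477 + \left(10 - 59\right) \left(-71\right)} = \sqrt{-35477 - -3479} = \sqrt{-35477 + 3479} = \sqrt{-31998} = i \sqrt{31998}$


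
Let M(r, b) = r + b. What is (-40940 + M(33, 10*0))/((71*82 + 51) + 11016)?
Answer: -40907/16889 ≈ -2.4221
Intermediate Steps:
M(r, b) = b + r
(-40940 + M(33, 10*0))/((71*82 + 51) + 11016) = (-40940 + (10*0 + 33))/((71*82 + 51) + 11016) = (-40940 + (0 + 33))/((5822 + 51) + 11016) = (-40940 + 33)/(5873 + 11016) = -40907/16889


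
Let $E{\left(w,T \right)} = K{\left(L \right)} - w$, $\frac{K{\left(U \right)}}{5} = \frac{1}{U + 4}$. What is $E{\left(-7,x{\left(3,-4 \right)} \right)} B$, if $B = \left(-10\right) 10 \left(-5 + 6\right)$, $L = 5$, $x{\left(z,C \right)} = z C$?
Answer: $- \frac{6800}{9} \approx -755.56$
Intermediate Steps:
$x{\left(z,C \right)} = C z$
$K{\left(U \right)} = \frac{5}{4 + U}$ ($K{\left(U \right)} = \frac{5}{U + 4} = \frac{5}{4 + U}$)
$E{\left(w,T \right)} = \frac{5}{9} - w$ ($E{\left(w,T \right)} = \frac{5}{4 + 5} - w = \frac{5}{9} - w$)
$B = -100$ ($B = \left(-100\right) 1 = -100$)
$E{\left(-7,x{\left(3,-4 \right)} \right)} B = \left(\frac{5}{9} - -7\right) \left(-100\right) = \left(\frac{5}{9} + 7\right) \left(-100\right) = \frac{68}{9} \left(-100\right) = - \frac{6800}{9}$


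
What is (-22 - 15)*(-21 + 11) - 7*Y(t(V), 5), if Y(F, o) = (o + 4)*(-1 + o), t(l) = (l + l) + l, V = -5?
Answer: 118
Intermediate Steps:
t(l) = 3*l (t(l) = 2*l + l = 3*l)
Y(F, o) = (-1 + o)*(4 + o) (Y(F, o) = (4 + o)*(-1 + o) = (-1 + o)*(4 + o))
(-22 - 15)*(-21 + 11) - 7*Y(t(V), 5) = (-22 - 15)*(-21 + 11) - 7*(-4 + 5² + 3*5) = -37*(-10) - 7*(-4 + 25 + 15) = 370 - 7*36 = 370 - 252 = 118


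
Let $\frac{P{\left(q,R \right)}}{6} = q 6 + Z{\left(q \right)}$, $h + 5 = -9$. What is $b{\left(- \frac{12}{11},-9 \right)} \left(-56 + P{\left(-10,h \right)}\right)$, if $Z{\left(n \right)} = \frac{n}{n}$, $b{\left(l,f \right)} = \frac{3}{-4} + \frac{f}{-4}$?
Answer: $-615$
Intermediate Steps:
$b{\left(l,f \right)} = - \frac{3}{4} - \frac{f}{4}$ ($b{\left(l,f \right)} = 3 \left(- \frac{1}{4}\right) + f \left(- \frac{1}{4}\right) = - \frac{3}{4} - \frac{f}{4}$)
$h = -14$ ($h = -5 - 9 = -14$)
$Z{\left(n \right)} = 1$
$P{\left(q,R \right)} = 6 + 36 q$ ($P{\left(q,R \right)} = 6 \left(q 6 + 1\right) = 6 \left(6 q + 1\right) = 6 \left(1 + 6 q\right) = 6 + 36 q$)
$b{\left(- \frac{12}{11},-9 \right)} \left(-56 + P{\left(-10,h \right)}\right) = \left(- \frac{3}{4} - - \frac{9}{4}\right) \left(-56 + \left(6 + 36 \left(-10\right)\right)\right) = \left(- \frac{3}{4} + \frac{9}{4}\right) \left(-56 + \left(6 - 360\right)\right) = \frac{3 \left(-56 - 354\right)}{2} = \frac{3}{2} \left(-410\right) = -615$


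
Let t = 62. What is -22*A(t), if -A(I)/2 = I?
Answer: 2728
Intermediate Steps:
A(I) = -2*I
-22*A(t) = -(-44)*62 = -22*(-124) = 2728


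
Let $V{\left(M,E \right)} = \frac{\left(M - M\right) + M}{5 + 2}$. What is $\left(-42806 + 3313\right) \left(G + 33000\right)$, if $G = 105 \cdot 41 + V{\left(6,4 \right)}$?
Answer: $- \frac{10313241513}{7} \approx -1.4733 \cdot 10^{9}$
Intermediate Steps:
$V{\left(M,E \right)} = \frac{M}{7}$ ($V{\left(M,E \right)} = \frac{0 + M}{7} = M \frac{1}{7} = \frac{M}{7}$)
$G = \frac{30141}{7}$ ($G = 105 \cdot 41 + \frac{1}{7} \cdot 6 = 4305 + \frac{6}{7} = \frac{30141}{7} \approx 4305.9$)
$\left(-42806 + 3313\right) \left(G + 33000\right) = \left(-42806 + 3313\right) \left(\frac{30141}{7} + 33000\right) = \left(-39493\right) \frac{261141}{7} = - \frac{10313241513}{7}$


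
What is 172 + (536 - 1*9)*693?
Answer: 365383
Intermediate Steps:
172 + (536 - 1*9)*693 = 172 + (536 - 9)*693 = 172 + 527*693 = 172 + 365211 = 365383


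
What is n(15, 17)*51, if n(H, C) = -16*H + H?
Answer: -11475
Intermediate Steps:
n(H, C) = -15*H
n(15, 17)*51 = -15*15*51 = -225*51 = -11475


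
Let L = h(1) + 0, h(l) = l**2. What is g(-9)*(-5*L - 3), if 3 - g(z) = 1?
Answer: -16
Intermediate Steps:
g(z) = 2 (g(z) = 3 - 1*1 = 3 - 1 = 2)
L = 1 (L = 1**2 + 0 = 1 + 0 = 1)
g(-9)*(-5*L - 3) = 2*(-5*1 - 3) = 2*(-5 - 3) = 2*(-8) = -16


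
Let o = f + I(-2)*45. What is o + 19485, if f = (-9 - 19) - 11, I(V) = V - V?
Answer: 19446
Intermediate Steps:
I(V) = 0
f = -39 (f = -28 - 11 = -39)
o = -39 (o = -39 + 0*45 = -39 + 0 = -39)
o + 19485 = -39 + 19485 = 19446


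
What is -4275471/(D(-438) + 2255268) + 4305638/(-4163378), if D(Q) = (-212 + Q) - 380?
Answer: -13753167347441/4692622447982 ≈ -2.9308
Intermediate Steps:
D(Q) = -592 + Q
-4275471/(D(-438) + 2255268) + 4305638/(-4163378) = -4275471/((-592 - 438) + 2255268) + 4305638/(-4163378) = -4275471/(-1030 + 2255268) + 4305638*(-1/4163378) = -4275471/2254238 - 2152819/2081689 = -13753167347441/4692622447982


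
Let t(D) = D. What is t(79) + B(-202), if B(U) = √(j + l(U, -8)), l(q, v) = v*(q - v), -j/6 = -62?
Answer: 79 + 2*√481 ≈ 122.86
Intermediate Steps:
j = 372 (j = -6*(-62) = 372)
B(U) = √(308 - 8*U) (B(U) = √(372 - 8*(U - 1*(-8))) = √(372 - 8*(U + 8)) = √(372 - 8*(8 + U)) = √(372 + (-64 - 8*U)) = √(308 - 8*U))
t(79) + B(-202) = 79 + 2*√(77 - 2*(-202)) = 79 + 2*√(77 + 404) = 79 + 2*√481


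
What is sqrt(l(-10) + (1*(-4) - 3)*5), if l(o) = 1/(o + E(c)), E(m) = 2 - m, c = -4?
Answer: I*sqrt(141)/2 ≈ 5.9372*I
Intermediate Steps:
l(o) = 1/(6 + o) (l(o) = 1/(o + (2 - 1*(-4))) = 1/(o + (2 + 4)) = 1/(o + 6) = 1/(6 + o))
sqrt(l(-10) + (1*(-4) - 3)*5) = sqrt(1/(6 - 10) + (1*(-4) - 3)*5) = sqrt(1/(-4) + (-4 - 3)*5) = sqrt(-1/4 - 7*5) = sqrt(-1/4 - 35) = sqrt(-141/4) = I*sqrt(141)/2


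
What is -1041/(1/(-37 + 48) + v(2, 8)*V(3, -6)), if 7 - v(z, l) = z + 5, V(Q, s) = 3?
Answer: -11451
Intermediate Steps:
v(z, l) = 2 - z (v(z, l) = 7 - (z + 5) = 7 - (5 + z) = 7 + (-5 - z) = 2 - z)
-1041/(1/(-37 + 48) + v(2, 8)*V(3, -6)) = -1041/(1/(-37 + 48) + (2 - 1*2)*3) = -1041/(1/11 + (2 - 2)*3) = -1041/(1/11 + 0*3) = -1041/(1/11 + 0) = -1041/1/11 = -1041*11 = -11451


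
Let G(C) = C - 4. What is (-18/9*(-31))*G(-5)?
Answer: -558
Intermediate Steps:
G(C) = -4 + C
(-18/9*(-31))*G(-5) = (-18/9*(-31))*(-4 - 5) = (-18*⅑*(-31))*(-9) = -2*(-31)*(-9) = 62*(-9) = -558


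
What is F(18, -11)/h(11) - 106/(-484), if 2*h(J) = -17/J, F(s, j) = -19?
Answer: 102057/4114 ≈ 24.807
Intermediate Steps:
h(J) = -17/(2*J) (h(J) = (-17/J)/2 = -17/(2*J))
F(18, -11)/h(11) - 106/(-484) = -19/((-17/2/11)) - 106/(-484) = -19/((-17/2*1/11)) - 106*(-1/484) = -19/(-17/22) + 53/242 = -19*(-22/17) + 53/242 = 418/17 + 53/242 = 102057/4114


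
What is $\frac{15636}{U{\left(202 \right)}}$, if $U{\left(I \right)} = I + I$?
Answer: $\frac{3909}{101} \approx 38.703$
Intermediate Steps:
$U{\left(I \right)} = 2 I$
$\frac{15636}{U{\left(202 \right)}} = \frac{15636}{2 \cdot 202} = \frac{15636}{404} = 15636 \cdot \frac{1}{404} = \frac{3909}{101}$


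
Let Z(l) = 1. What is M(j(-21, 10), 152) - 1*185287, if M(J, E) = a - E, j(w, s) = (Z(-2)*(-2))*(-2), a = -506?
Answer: -185945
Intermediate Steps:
j(w, s) = 4 (j(w, s) = (1*(-2))*(-2) = -2*(-2) = 4)
M(J, E) = -506 - E
M(j(-21, 10), 152) - 1*185287 = (-506 - 1*152) - 1*185287 = (-506 - 152) - 185287 = -658 - 185287 = -185945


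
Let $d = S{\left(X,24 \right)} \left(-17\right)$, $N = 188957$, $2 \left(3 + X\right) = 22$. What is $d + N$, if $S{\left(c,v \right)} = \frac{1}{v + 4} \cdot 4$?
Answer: $\frac{1322682}{7} \approx 1.8895 \cdot 10^{5}$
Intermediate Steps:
$X = 8$ ($X = -3 + \frac{1}{2} \cdot 22 = -3 + 11 = 8$)
$S{\left(c,v \right)} = \frac{4}{4 + v}$ ($S{\left(c,v \right)} = \frac{1}{4 + v} 4 = \frac{4}{4 + v}$)
$d = - \frac{17}{7}$ ($d = \frac{4}{4 + 24} \left(-17\right) = \frac{4}{28} \left(-17\right) = 4 \cdot \frac{1}{28} \left(-17\right) = \frac{1}{7} \left(-17\right) = - \frac{17}{7} \approx -2.4286$)
$d + N = - \frac{17}{7} + 188957 = \frac{1322682}{7}$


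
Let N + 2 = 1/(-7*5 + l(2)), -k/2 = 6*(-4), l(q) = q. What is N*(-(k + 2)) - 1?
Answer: 3317/33 ≈ 100.52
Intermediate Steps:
k = 48 (k = -12*(-4) = -2*(-24) = 48)
N = -67/33 (N = -2 + 1/(-7*5 + 2) = -2 + 1/(-35 + 2) = -2 + 1/(-33) = -2 - 1/33 = -67/33 ≈ -2.0303)
N*(-(k + 2)) - 1 = -(-67)*(48 + 2)/33 - 1 = -(-67)*50/33 - 1 = -67/33*(-50) - 1 = 3350/33 - 1 = 3317/33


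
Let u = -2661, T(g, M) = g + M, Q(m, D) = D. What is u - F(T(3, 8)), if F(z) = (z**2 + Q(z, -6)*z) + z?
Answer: -2727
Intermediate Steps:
T(g, M) = M + g
F(z) = z**2 - 5*z (F(z) = (z**2 - 6*z) + z = z**2 - 5*z)
u - F(T(3, 8)) = -2661 - (8 + 3)*(-5 + (8 + 3)) = -2661 - 11*(-5 + 11) = -2661 - 11*6 = -2661 - 1*66 = -2661 - 66 = -2727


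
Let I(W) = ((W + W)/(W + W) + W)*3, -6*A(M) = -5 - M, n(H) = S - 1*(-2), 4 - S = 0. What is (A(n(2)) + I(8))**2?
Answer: 29929/36 ≈ 831.36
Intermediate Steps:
S = 4 (S = 4 - 1*0 = 4 + 0 = 4)
n(H) = 6 (n(H) = 4 - 1*(-2) = 4 + 2 = 6)
A(M) = 5/6 + M/6 (A(M) = -(-5 - M)/6 = 5/6 + M/6)
I(W) = 3 + 3*W (I(W) = ((2*W)/((2*W)) + W)*3 = ((2*W)*(1/(2*W)) + W)*3 = (1 + W)*3 = 3 + 3*W)
(A(n(2)) + I(8))**2 = ((5/6 + (1/6)*6) + (3 + 3*8))**2 = ((5/6 + 1) + (3 + 24))**2 = (11/6 + 27)**2 = (173/6)**2 = 29929/36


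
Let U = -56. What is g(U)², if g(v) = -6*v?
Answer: 112896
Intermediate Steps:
g(U)² = (-6*(-56))² = 336² = 112896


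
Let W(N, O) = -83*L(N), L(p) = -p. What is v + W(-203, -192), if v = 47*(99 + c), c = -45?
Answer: -14311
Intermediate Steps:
W(N, O) = 83*N (W(N, O) = -(-83)*N = 83*N)
v = 2538 (v = 47*(99 - 45) = 47*54 = 2538)
v + W(-203, -192) = 2538 + 83*(-203) = 2538 - 16849 = -14311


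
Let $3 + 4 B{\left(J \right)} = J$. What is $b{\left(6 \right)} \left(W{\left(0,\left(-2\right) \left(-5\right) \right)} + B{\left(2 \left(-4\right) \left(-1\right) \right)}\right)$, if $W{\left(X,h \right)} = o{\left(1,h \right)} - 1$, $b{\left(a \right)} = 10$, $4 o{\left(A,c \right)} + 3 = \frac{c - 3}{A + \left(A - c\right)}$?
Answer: $- \frac{115}{16} \approx -7.1875$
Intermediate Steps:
$B{\left(J \right)} = - \frac{3}{4} + \frac{J}{4}$
$o{\left(A,c \right)} = - \frac{3}{4} + \frac{-3 + c}{4 \left(- c + 2 A\right)}$ ($o{\left(A,c \right)} = - \frac{3}{4} + \frac{\left(c - 3\right) \frac{1}{A + \left(A - c\right)}}{4} = - \frac{3}{4} + \frac{\left(-3 + c\right) \frac{1}{- c + 2 A}}{4} = - \frac{3}{4} + \frac{\frac{1}{- c + 2 A} \left(-3 + c\right)}{4} = - \frac{3}{4} + \frac{-3 + c}{4 \left(- c + 2 A\right)}$)
$W{\left(X,h \right)} = -1 + \frac{-9 + 4 h}{4 \left(2 - h\right)}$ ($W{\left(X,h \right)} = \frac{-3 - 6 + 4 h}{4 \left(- h + 2 \cdot 1\right)} - 1 = \frac{-3 - 6 + 4 h}{4 \left(- h + 2\right)} - 1 = \frac{-9 + 4 h}{4 \left(2 - h\right)} - 1 = -1 + \frac{-9 + 4 h}{4 \left(2 - h\right)}$)
$b{\left(6 \right)} \left(W{\left(0,\left(-2\right) \left(-5\right) \right)} + B{\left(2 \left(-4\right) \left(-1\right) \right)}\right) = 10 \left(\frac{17 - 8 \left(\left(-2\right) \left(-5\right)\right)}{4 \left(-2 - -10\right)} - \left(\frac{3}{4} - \frac{2 \left(-4\right) \left(-1\right)}{4}\right)\right) = 10 \left(\frac{17 - 80}{4 \left(-2 + 10\right)} - \left(\frac{3}{4} - \frac{\left(-8\right) \left(-1\right)}{4}\right)\right) = 10 \left(\frac{17 - 80}{4 \cdot 8} + \left(- \frac{3}{4} + \frac{1}{4} \cdot 8\right)\right) = 10 \left(\frac{1}{4} \cdot \frac{1}{8} \left(-63\right) + \left(- \frac{3}{4} + 2\right)\right) = 10 \left(- \frac{63}{32} + \frac{5}{4}\right) = 10 \left(- \frac{23}{32}\right) = - \frac{115}{16}$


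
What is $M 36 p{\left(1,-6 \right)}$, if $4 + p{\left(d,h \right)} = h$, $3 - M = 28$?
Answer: $9000$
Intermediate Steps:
$M = -25$ ($M = 3 - 28 = -25$)
$p{\left(d,h \right)} = -4 + h$
$M 36 p{\left(1,-6 \right)} = \left(-25\right) 36 \left(-4 - 6\right) = \left(-900\right) \left(-10\right) = 9000$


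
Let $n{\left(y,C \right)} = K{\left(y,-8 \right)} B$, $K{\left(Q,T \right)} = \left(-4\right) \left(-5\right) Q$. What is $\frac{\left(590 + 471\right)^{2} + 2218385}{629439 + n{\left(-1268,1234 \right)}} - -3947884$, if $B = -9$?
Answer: $\frac{1128673515114}{285893} \approx 3.9479 \cdot 10^{6}$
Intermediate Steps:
$K{\left(Q,T \right)} = 20 Q$
$n{\left(y,C \right)} = - 180 y$ ($n{\left(y,C \right)} = 20 y \left(-9\right) = - 180 y$)
$\frac{\left(590 + 471\right)^{2} + 2218385}{629439 + n{\left(-1268,1234 \right)}} - -3947884 = \frac{\left(590 + 471\right)^{2} + 2218385}{629439 - -228240} - -3947884 = \frac{1061^{2} + 2218385}{629439 + 228240} + 3947884 = \frac{1125721 + 2218385}{857679} + 3947884 = 3344106 \cdot \frac{1}{857679} + 3947884 = \frac{1114702}{285893} + 3947884 = \frac{1128673515114}{285893}$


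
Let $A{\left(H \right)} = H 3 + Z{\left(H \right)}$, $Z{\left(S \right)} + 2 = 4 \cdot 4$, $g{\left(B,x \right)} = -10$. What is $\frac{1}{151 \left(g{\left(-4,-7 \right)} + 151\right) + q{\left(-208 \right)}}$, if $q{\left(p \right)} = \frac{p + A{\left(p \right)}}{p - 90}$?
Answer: $\frac{149}{3172768} \approx 4.6962 \cdot 10^{-5}$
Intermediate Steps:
$Z{\left(S \right)} = 14$ ($Z{\left(S \right)} = -2 + 4 \cdot 4 = -2 + 16 = 14$)
$A{\left(H \right)} = 14 + 3 H$ ($A{\left(H \right)} = H 3 + 14 = 3 H + 14 = 14 + 3 H$)
$q{\left(p \right)} = \frac{14 + 4 p}{-90 + p}$ ($q{\left(p \right)} = \frac{p + \left(14 + 3 p\right)}{p - 90} = \frac{14 + 4 p}{-90 + p}$)
$\frac{1}{151 \left(g{\left(-4,-7 \right)} + 151\right) + q{\left(-208 \right)}} = \frac{1}{151 \left(-10 + 151\right) + \frac{2 \left(7 + 2 \left(-208\right)\right)}{-90 - 208}} = \frac{1}{151 \cdot 141 + \frac{2 \left(7 - 416\right)}{-298}} = \frac{1}{21291 + 2 \left(- \frac{1}{298}\right) \left(-409\right)} = \frac{1}{21291 + \frac{409}{149}} = \frac{1}{\frac{3172768}{149}} = \frac{149}{3172768}$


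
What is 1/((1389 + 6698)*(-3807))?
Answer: -1/30787209 ≈ -3.2481e-8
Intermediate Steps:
1/((1389 + 6698)*(-3807)) = -1/3807/8087 = (1/8087)*(-1/3807) = -1/30787209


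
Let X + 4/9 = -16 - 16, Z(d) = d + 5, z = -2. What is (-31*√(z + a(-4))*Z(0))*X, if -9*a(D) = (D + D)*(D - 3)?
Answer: 45260*I*√74/27 ≈ 14420.0*I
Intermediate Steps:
a(D) = -2*D*(-3 + D)/9 (a(D) = -(D + D)*(D - 3)/9 = -2*D*(-3 + D)/9)
Z(d) = 5 + d
X = -292/9 (X = -4/9 + (-16 - 16) = -4/9 - 32 = -292/9 ≈ -32.444)
(-31*√(z + a(-4))*Z(0))*X = -31*√(-2 + (2/9)*(-4)*(3 - 1*(-4)))*(5 + 0)*(-292/9) = -31*√(-2 + (2/9)*(-4)*(3 + 4))*5*(-292/9) = -31*√(-2 + (2/9)*(-4)*7)*5*(-292/9) = -31*√(-2 - 56/9)*5*(-292/9) = -31*√(-74/9)*5*(-292/9) = -31*I*√74/3*5*(-292/9) = -155*I*√74/3*(-292/9) = 45260*I*√74/27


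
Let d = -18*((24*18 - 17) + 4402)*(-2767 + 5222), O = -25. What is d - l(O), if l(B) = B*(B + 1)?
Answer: -212863830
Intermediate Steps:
l(B) = B*(1 + B)
d = -212863230 (d = -18*((432 - 17) + 4402)*2455 = -18*(415 + 4402)*2455 = -86706*2455 = -18*11825735 = -212863230)
d - l(O) = -212863230 - (-25)*(1 - 25) = -212863230 - (-25)*(-24) = -212863230 - 1*600 = -212863230 - 600 = -212863830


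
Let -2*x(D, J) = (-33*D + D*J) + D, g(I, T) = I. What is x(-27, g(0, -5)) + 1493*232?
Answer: 345944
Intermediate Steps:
x(D, J) = 16*D - D*J/2 (x(D, J) = -((-33*D + D*J) + D)/2 = -(-32*D + D*J)/2 = 16*D - D*J/2)
x(-27, g(0, -5)) + 1493*232 = (1/2)*(-27)*(32 - 1*0) + 1493*232 = (1/2)*(-27)*(32 + 0) + 346376 = (1/2)*(-27)*32 + 346376 = -432 + 346376 = 345944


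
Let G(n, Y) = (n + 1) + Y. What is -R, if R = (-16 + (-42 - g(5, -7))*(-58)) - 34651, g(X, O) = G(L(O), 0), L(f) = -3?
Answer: 32347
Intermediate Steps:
G(n, Y) = 1 + Y + n (G(n, Y) = (1 + n) + Y = 1 + Y + n)
g(X, O) = -2 (g(X, O) = 1 + 0 - 3 = -2)
R = -32347 (R = (-16 + (-42 - 1*(-2))*(-58)) - 34651 = (-16 + (-42 + 2)*(-58)) - 34651 = (-16 - 40*(-58)) - 34651 = (-16 + 2320) - 34651 = 2304 - 34651 = -32347)
-R = -1*(-32347) = 32347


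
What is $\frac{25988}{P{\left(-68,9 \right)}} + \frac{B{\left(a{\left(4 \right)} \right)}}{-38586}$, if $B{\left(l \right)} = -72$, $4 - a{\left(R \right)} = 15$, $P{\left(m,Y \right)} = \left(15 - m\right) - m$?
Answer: $\frac{167130640}{971081} \approx 172.11$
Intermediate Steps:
$P{\left(m,Y \right)} = 15 - 2 m$
$a{\left(R \right)} = -11$ ($a{\left(R \right)} = 4 - 15 = -11$)
$\frac{25988}{P{\left(-68,9 \right)}} + \frac{B{\left(a{\left(4 \right)} \right)}}{-38586} = \frac{25988}{15 - -136} - \frac{72}{-38586} = \frac{25988}{15 + 136} - - \frac{12}{6431} = \frac{25988}{151} + \frac{12}{6431} = \frac{167130640}{971081}$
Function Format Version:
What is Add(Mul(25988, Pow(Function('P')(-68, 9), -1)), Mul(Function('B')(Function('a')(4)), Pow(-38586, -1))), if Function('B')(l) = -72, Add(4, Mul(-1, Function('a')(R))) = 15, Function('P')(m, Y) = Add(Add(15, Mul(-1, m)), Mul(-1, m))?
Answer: Rational(167130640, 971081) ≈ 172.11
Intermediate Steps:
Function('P')(m, Y) = Add(15, Mul(-2, m))
Function('a')(R) = -11 (Function('a')(R) = Add(4, Mul(-1, 15)) = Add(4, -15) = -11)
Add(Mul(25988, Pow(Function('P')(-68, 9), -1)), Mul(Function('B')(Function('a')(4)), Pow(-38586, -1))) = Add(Mul(25988, Pow(Add(15, Mul(-2, -68)), -1)), Mul(-72, Pow(-38586, -1))) = Add(Mul(25988, Pow(Add(15, 136), -1)), Mul(-72, Rational(-1, 38586))) = Add(Mul(25988, Pow(151, -1)), Rational(12, 6431)) = Add(Mul(25988, Rational(1, 151)), Rational(12, 6431)) = Add(Rational(25988, 151), Rational(12, 6431)) = Rational(167130640, 971081)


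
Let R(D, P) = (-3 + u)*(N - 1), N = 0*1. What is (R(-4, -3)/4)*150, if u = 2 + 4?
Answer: -225/2 ≈ -112.50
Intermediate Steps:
N = 0
u = 6
R(D, P) = -3 (R(D, P) = (-3 + 6)*(0 - 1) = 3*(-1) = -3)
(R(-4, -3)/4)*150 = (-3/4)*150 = ((¼)*(-3))*150 = -¾*150 = -225/2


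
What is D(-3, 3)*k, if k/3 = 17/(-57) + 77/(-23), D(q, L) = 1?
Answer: -4780/437 ≈ -10.938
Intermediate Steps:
k = -4780/437 (k = 3*(17/(-57) + 77/(-23)) = 3*(17*(-1/57) + 77*(-1/23)) = 3*(-17/57 - 77/23) = 3*(-4780/1311) = -4780/437 ≈ -10.938)
D(-3, 3)*k = 1*(-4780/437) = -4780/437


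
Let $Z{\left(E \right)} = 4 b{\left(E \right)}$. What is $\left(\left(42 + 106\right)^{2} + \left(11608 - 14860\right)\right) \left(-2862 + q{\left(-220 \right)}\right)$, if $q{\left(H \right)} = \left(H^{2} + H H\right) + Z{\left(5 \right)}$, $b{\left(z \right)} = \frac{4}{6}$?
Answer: $\frac{5256543944}{3} \approx 1.7522 \cdot 10^{9}$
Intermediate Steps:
$b{\left(z \right)} = \frac{2}{3}$ ($b{\left(z \right)} = 4 \cdot \frac{1}{6} = \frac{2}{3}$)
$Z{\left(E \right)} = \frac{8}{3}$ ($Z{\left(E \right)} = 4 \cdot \frac{2}{3} = \frac{8}{3}$)
$q{\left(H \right)} = \frac{8}{3} + 2 H^{2}$ ($q{\left(H \right)} = \left(H^{2} + H H\right) + \frac{8}{3} = \left(H^{2} + H^{2}\right) + \frac{8}{3} = 2 H^{2} + \frac{8}{3} = \frac{8}{3} + 2 H^{2}$)
$\left(\left(42 + 106\right)^{2} + \left(11608 - 14860\right)\right) \left(-2862 + q{\left(-220 \right)}\right) = \left(\left(42 + 106\right)^{2} + \left(11608 - 14860\right)\right) \left(-2862 + \left(\frac{8}{3} + 2 \left(-220\right)^{2}\right)\right) = \left(148^{2} + \left(11608 - 14860\right)\right) \left(-2862 + \left(\frac{8}{3} + 2 \cdot 48400\right)\right) = \left(21904 - 3252\right) \left(-2862 + \left(\frac{8}{3} + 96800\right)\right) = 18652 \left(-2862 + \frac{290408}{3}\right) = 18652 \cdot \frac{281822}{3} = \frac{5256543944}{3}$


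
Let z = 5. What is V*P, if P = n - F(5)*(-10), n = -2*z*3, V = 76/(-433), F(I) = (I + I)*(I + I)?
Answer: -73720/433 ≈ -170.25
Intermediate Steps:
F(I) = 4*I² (F(I) = (2*I)*(2*I) = 4*I²)
V = -76/433 (V = 76*(-1/433) = -76/433 ≈ -0.17552)
n = -30 (n = -2*5*3 = -10*3 = -30)
P = 970 (P = -30 - 4*5²*(-10) = -30 - 4*25*(-10) = -30 - 100*(-10) = -30 - 1*(-1000) = -30 + 1000 = 970)
V*P = -76/433*970 = -73720/433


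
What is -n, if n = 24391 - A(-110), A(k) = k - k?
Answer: -24391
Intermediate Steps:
A(k) = 0
n = 24391 (n = 24391 - 1*0 = 24391 + 0 = 24391)
-n = -1*24391 = -24391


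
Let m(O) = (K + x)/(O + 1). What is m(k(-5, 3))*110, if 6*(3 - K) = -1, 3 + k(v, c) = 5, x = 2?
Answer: 1705/9 ≈ 189.44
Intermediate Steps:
k(v, c) = 2 (k(v, c) = -3 + 5 = 2)
K = 19/6 (K = 3 - ⅙*(-1) = 3 + ⅙ = 19/6 ≈ 3.1667)
m(O) = 31/(6*(1 + O)) (m(O) = (19/6 + 2)/(O + 1) = 31/(6*(1 + O)))
m(k(-5, 3))*110 = (31/(6*(1 + 2)))*110 = ((31/6)/3)*110 = ((31/6)*(⅓))*110 = (31/18)*110 = 1705/9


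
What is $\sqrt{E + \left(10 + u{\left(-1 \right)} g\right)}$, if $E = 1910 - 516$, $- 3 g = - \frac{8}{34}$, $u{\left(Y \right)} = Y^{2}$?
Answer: $\frac{2 \sqrt{913002}}{51} \approx 37.471$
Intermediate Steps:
$g = \frac{4}{51}$ ($g = - \frac{\left(-8\right) \frac{1}{34}}{3} = \left(- \frac{1}{3}\right) \left(- \frac{4}{17}\right) = \frac{4}{51} \approx 0.078431$)
$E = 1394$
$\sqrt{E + \left(10 + u{\left(-1 \right)} g\right)} = \sqrt{1394 + \left(10 + \left(-1\right)^{2} \cdot \frac{4}{51}\right)} = \sqrt{1394 + \left(10 + 1 \cdot \frac{4}{51}\right)} = \sqrt{1394 + \left(10 + \frac{4}{51}\right)} = \sqrt{1394 + \frac{514}{51}} = \sqrt{\frac{71608}{51}} = \frac{2 \sqrt{913002}}{51}$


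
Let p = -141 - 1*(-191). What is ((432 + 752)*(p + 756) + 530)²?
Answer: 911707967556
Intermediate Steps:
p = 50 (p = -141 + 191 = 50)
((432 + 752)*(p + 756) + 530)² = ((432 + 752)*(50 + 756) + 530)² = (1184*806 + 530)² = (954304 + 530)² = 954834² = 911707967556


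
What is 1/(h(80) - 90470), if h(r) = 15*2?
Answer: -1/90440 ≈ -1.1057e-5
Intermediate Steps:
h(r) = 30
1/(h(80) - 90470) = 1/(30 - 90470) = 1/(-90440) = -1/90440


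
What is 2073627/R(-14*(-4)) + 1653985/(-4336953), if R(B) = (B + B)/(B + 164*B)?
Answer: 1483881765049645/8673906 ≈ 1.7107e+8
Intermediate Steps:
R(B) = 2/165 (R(B) = (2*B)/((165*B)) = (2*B)*(1/(165*B)) = 2/165)
2073627/R(-14*(-4)) + 1653985/(-4336953) = 2073627/(2/165) + 1653985/(-4336953) = 2073627*(165/2) + 1653985*(-1/4336953) = 342148455/2 - 1653985/4336953 = 1483881765049645/8673906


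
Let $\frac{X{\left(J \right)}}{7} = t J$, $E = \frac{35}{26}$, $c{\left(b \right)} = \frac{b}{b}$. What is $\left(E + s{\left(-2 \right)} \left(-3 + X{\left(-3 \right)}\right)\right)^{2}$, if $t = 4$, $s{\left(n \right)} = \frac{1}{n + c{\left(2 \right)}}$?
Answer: $\frac{5276209}{676} \approx 7805.0$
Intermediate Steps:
$c{\left(b \right)} = 1$
$s{\left(n \right)} = \frac{1}{1 + n}$ ($s{\left(n \right)} = \frac{1}{n + 1} = \frac{1}{1 + n}$)
$E = \frac{35}{26}$ ($E = 35 \cdot \frac{1}{26} = \frac{35}{26} \approx 1.3462$)
$X{\left(J \right)} = 28 J$ ($X{\left(J \right)} = 7 \cdot 4 J = 28 J$)
$\left(E + s{\left(-2 \right)} \left(-3 + X{\left(-3 \right)}\right)\right)^{2} = \left(\frac{35}{26} + \frac{-3 + 28 \left(-3\right)}{1 - 2}\right)^{2} = \left(\frac{35}{26} + \frac{-3 - 84}{-1}\right)^{2} = \left(\frac{35}{26} - -87\right)^{2} = \left(\frac{35}{26} + 87\right)^{2} = \left(\frac{2297}{26}\right)^{2} = \frac{5276209}{676}$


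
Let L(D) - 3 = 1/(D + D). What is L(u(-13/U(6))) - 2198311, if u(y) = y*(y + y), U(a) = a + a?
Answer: -371514016/169 ≈ -2.1983e+6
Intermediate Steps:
U(a) = 2*a
u(y) = 2*y² (u(y) = y*(2*y) = 2*y²)
L(D) = 3 + 1/(2*D) (L(D) = 3 + 1/(D + D) = 3 + 1/(2*D))
L(u(-13/U(6))) - 2198311 = (3 + 1/(2*((2*(-13/(2*6))²)))) - 2198311 = (3 + 1/(2*((2*(-13/12)²)))) - 2198311 = (3 + 1/(2*((2*(169/144))))) - 2198311 = (3 + 1/(2*(169/72))) - 2198311 = (3 + (½)*(72/169)) - 2198311 = (3 + 36/169) - 2198311 = 543/169 - 2198311 = -371514016/169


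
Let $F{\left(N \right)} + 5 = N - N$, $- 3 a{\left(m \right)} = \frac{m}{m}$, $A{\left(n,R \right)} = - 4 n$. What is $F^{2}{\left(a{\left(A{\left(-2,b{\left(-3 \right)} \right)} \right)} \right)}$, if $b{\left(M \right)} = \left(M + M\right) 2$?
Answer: $25$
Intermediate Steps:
$b{\left(M \right)} = 4 M$ ($b{\left(M \right)} = 2 M 2 = 4 M$)
$a{\left(m \right)} = - \frac{1}{3}$ ($a{\left(m \right)} = - \frac{m \frac{1}{m}}{3} = \left(- \frac{1}{3}\right) 1 = - \frac{1}{3}$)
$F{\left(N \right)} = -5$ ($F{\left(N \right)} = -5 + \left(N - N\right) = -5 + 0 = -5$)
$F^{2}{\left(a{\left(A{\left(-2,b{\left(-3 \right)} \right)} \right)} \right)} = \left(-5\right)^{2} = 25$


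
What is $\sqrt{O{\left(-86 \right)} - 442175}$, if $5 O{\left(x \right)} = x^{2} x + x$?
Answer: $\frac{i \sqrt{14235085}}{5} \approx 754.59 i$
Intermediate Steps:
$O{\left(x \right)} = \frac{x}{5} + \frac{x^{3}}{5}$ ($O{\left(x \right)} = \frac{x^{2} x + x}{5} = \frac{x^{3} + x}{5} = \frac{x + x^{3}}{5} = \frac{x}{5} + \frac{x^{3}}{5}$)
$\sqrt{O{\left(-86 \right)} - 442175} = \sqrt{\frac{1}{5} \left(-86\right) \left(1 + \left(-86\right)^{2}\right) - 442175} = \sqrt{\frac{1}{5} \left(-86\right) \left(1 + 7396\right) - 442175} = \sqrt{\frac{1}{5} \left(-86\right) 7397 - 442175} = \sqrt{- \frac{636142}{5} - 442175} = \sqrt{- \frac{2847017}{5}} = \frac{i \sqrt{14235085}}{5}$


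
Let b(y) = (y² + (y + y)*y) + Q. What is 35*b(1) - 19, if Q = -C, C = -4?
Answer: 226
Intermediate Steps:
Q = 4 (Q = -1*(-4) = 4)
b(y) = 4 + 3*y² (b(y) = (y² + (y + y)*y) + 4 = (y² + (2*y)*y) + 4 = (y² + 2*y²) + 4 = 3*y² + 4 = 4 + 3*y²)
35*b(1) - 19 = 35*(4 + 3*1²) - 19 = 35*(4 + 3*1) - 19 = 35*(4 + 3) - 19 = 35*7 - 19 = 245 - 19 = 226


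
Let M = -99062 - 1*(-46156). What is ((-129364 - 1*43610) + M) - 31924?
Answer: -257804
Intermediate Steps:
M = -52906 (M = -99062 + 46156 = -52906)
((-129364 - 1*43610) + M) - 31924 = ((-129364 - 1*43610) - 52906) - 31924 = ((-129364 - 43610) - 52906) - 31924 = (-172974 - 52906) - 31924 = -225880 - 31924 = -257804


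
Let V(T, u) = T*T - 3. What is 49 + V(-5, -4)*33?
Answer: 775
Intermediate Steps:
V(T, u) = -3 + T² (V(T, u) = T² - 3 = -3 + T²)
49 + V(-5, -4)*33 = 49 + (-3 + (-5)²)*33 = 49 + (-3 + 25)*33 = 49 + 22*33 = 49 + 726 = 775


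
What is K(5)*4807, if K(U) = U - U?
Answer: 0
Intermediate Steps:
K(U) = 0
K(5)*4807 = 0*4807 = 0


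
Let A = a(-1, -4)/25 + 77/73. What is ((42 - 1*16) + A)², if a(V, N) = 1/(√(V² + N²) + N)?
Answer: 2466901482/3330625 + 99334*√17/45625 ≈ 749.65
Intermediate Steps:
a(V, N) = 1/(N + √(N² + V²)) (a(V, N) = 1/(√(N² + V²) + N) = 1/(N + √(N² + V²)))
A = 77/73 + 1/(25*(-4 + √17)) (A = 1/(-4 + √((-4)² + (-1)²)*25) + 77/73 = (1/25)/(-4 + √(16 + 1)) + 77*(1/73) = (1/25)/(-4 + √17) + 77/73 = 1/(25*(-4 + √17)) + 77/73 = 77/73 + 1/(25*(-4 + √17)) ≈ 1.3797)
((42 - 1*16) + A)² = ((42 - 1*16) + (2217/1825 + √17/25))² = ((42 - 16) + (2217/1825 + √17/25))² = (26 + (2217/1825 + √17/25))² = (49667/1825 + √17/25)²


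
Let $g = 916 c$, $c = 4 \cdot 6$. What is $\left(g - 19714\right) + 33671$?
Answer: $35941$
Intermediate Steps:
$c = 24$
$g = 21984$ ($g = 916 \cdot 24 = 21984$)
$\left(g - 19714\right) + 33671 = \left(21984 - 19714\right) + 33671 = 2270 + 33671 = 35941$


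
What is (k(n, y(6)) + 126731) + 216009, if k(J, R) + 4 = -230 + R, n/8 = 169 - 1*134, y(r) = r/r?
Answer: 342507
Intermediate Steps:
y(r) = 1
n = 280 (n = 8*(169 - 1*134) = 8*(169 - 134) = 8*35 = 280)
k(J, R) = -234 + R (k(J, R) = -4 + (-230 + R) = -234 + R)
(k(n, y(6)) + 126731) + 216009 = ((-234 + 1) + 126731) + 216009 = (-233 + 126731) + 216009 = 126498 + 216009 = 342507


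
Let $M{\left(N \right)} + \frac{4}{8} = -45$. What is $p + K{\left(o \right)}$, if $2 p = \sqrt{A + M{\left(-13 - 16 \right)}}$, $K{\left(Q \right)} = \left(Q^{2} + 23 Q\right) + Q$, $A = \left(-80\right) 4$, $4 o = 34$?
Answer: $\frac{1105}{4} + \frac{i \sqrt{1462}}{4} \approx 276.25 + 9.559 i$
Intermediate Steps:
$o = \frac{17}{2}$ ($o = \frac{1}{4} \cdot 34 = \frac{17}{2} \approx 8.5$)
$M{\left(N \right)} = - \frac{91}{2}$ ($M{\left(N \right)} = - \frac{1}{2} - 45 = - \frac{91}{2}$)
$A = -320$
$K{\left(Q \right)} = Q^{2} + 24 Q$
$p = \frac{i \sqrt{1462}}{4}$ ($p = \frac{\sqrt{-320 - \frac{91}{2}}}{2} = \frac{\sqrt{- \frac{731}{2}}}{2} = \frac{\frac{1}{2} i \sqrt{1462}}{2} = \frac{i \sqrt{1462}}{4} \approx 9.559 i$)
$p + K{\left(o \right)} = \frac{i \sqrt{1462}}{4} + \frac{17 \left(24 + \frac{17}{2}\right)}{2} = \frac{i \sqrt{1462}}{4} + \frac{17}{2} \cdot \frac{65}{2} = \frac{i \sqrt{1462}}{4} + \frac{1105}{4} = \frac{1105}{4} + \frac{i \sqrt{1462}}{4}$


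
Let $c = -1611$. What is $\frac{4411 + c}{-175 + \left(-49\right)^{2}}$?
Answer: $\frac{200}{159} \approx 1.2579$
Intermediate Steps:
$\frac{4411 + c}{-175 + \left(-49\right)^{2}} = \frac{4411 - 1611}{-175 + \left(-49\right)^{2}} = \frac{2800}{-175 + 2401} = \frac{2800}{2226} = 2800 \cdot \frac{1}{2226} = \frac{200}{159}$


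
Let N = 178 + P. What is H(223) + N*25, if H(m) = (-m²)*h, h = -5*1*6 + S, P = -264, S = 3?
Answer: 1340533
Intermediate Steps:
N = -86 (N = 178 - 264 = -86)
h = -27 (h = -5*1*6 + 3 = -5*6 + 3 = -30 + 3 = -27)
H(m) = 27*m² (H(m) = -m²*(-27) = 27*m²)
H(223) + N*25 = 27*223² - 86*25 = 27*49729 - 2150 = 1342683 - 2150 = 1340533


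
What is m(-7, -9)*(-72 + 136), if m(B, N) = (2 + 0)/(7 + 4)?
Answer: 128/11 ≈ 11.636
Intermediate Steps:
m(B, N) = 2/11
m(-7, -9)*(-72 + 136) = 2*(-72 + 136)/11 = (2/11)*64 = 128/11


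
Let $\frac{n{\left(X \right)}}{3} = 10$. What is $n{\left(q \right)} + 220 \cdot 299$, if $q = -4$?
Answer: $65810$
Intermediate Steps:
$n{\left(X \right)} = 30$ ($n{\left(X \right)} = 3 \cdot 10 = 30$)
$n{\left(q \right)} + 220 \cdot 299 = 30 + 220 \cdot 299 = 30 + 65780 = 65810$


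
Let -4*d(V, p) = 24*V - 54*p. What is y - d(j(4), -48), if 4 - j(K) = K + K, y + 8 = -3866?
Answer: -3250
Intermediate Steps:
y = -3874 (y = -8 - 3866 = -3874)
j(K) = 4 - 2*K (j(K) = 4 - (K + K) = 4 - 2*K)
d(V, p) = -6*V + 27*p/2 (d(V, p) = -(24*V - 54*p)/4 = -(-54*p + 24*V)/4 = -6*V + 27*p/2)
y - d(j(4), -48) = -3874 - (-6*(4 - 2*4) + (27/2)*(-48)) = -3874 - (-6*(4 - 8) - 648) = -3874 - (-6*(-4) - 648) = -3874 - (24 - 648) = -3874 - 1*(-624) = -3874 + 624 = -3250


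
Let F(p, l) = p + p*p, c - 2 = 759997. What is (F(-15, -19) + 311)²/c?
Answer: 271441/759999 ≈ 0.35716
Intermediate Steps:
c = 759999 (c = 2 + 759997 = 759999)
F(p, l) = p + p²
(F(-15, -19) + 311)²/c = (-15*(1 - 15) + 311)²/759999 = (-15*(-14) + 311)²*(1/759999) = (210 + 311)²*(1/759999) = 521²*(1/759999) = 271441*(1/759999) = 271441/759999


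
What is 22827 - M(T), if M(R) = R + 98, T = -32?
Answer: 22761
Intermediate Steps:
M(R) = 98 + R
22827 - M(T) = 22827 - (98 - 32) = 22827 - 1*66 = 22827 - 66 = 22761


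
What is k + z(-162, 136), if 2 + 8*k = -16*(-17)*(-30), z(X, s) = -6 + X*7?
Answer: -8641/4 ≈ -2160.3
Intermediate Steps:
z(X, s) = -6 + 7*X
k = -4081/4 (k = -1/4 + (-16*(-17)*(-30))/8 = -1/4 + (272*(-30))/8 = -1/4 + (1/8)*(-8160) = -1/4 - 1020 = -4081/4 ≈ -1020.3)
k + z(-162, 136) = -4081/4 + (-6 + 7*(-162)) = -4081/4 + (-6 - 1134) = -4081/4 - 1140 = -8641/4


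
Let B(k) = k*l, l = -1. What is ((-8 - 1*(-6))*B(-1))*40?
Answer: -80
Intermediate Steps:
B(k) = -k (B(k) = k*(-1) = -k)
((-8 - 1*(-6))*B(-1))*40 = ((-8 - 1*(-6))*(-1*(-1)))*40 = ((-8 + 6)*1)*40 = -2*1*40 = -2*40 = -80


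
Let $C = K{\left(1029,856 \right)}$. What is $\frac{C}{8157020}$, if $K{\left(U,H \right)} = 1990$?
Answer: $\frac{199}{815702} \approx 0.00024396$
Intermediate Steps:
$C = 1990$
$\frac{C}{8157020} = \frac{1990}{8157020} = 1990 \cdot \frac{1}{8157020} = \frac{199}{815702}$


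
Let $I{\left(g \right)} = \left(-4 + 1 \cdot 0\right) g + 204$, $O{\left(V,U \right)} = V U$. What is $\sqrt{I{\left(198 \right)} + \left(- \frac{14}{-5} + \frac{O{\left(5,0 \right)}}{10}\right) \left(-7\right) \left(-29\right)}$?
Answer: $\frac{7 i \sqrt{10}}{5} \approx 4.4272 i$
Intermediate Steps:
$O{\left(V,U \right)} = U V$
$I{\left(g \right)} = 204 - 4 g$ ($I{\left(g \right)} = \left(-4 + 0\right) g + 204 = - 4 g + 204 = 204 - 4 g$)
$\sqrt{I{\left(198 \right)} + \left(- \frac{14}{-5} + \frac{O{\left(5,0 \right)}}{10}\right) \left(-7\right) \left(-29\right)} = \sqrt{\left(204 - 792\right) + \left(- \frac{14}{-5} + \frac{0 \cdot 5}{10}\right) \left(-7\right) \left(-29\right)} = \sqrt{\left(204 - 792\right) + \left(\left(-14\right) \left(- \frac{1}{5}\right) + 0 \cdot \frac{1}{10}\right) \left(-7\right) \left(-29\right)} = \sqrt{-588 + \left(\frac{14}{5} + 0\right) \left(-7\right) \left(-29\right)} = \sqrt{-588 + \frac{14}{5} \left(-7\right) \left(-29\right)} = \sqrt{-588 - - \frac{2842}{5}} = \sqrt{-588 + \frac{2842}{5}} = \sqrt{- \frac{98}{5}} = \frac{7 i \sqrt{10}}{5}$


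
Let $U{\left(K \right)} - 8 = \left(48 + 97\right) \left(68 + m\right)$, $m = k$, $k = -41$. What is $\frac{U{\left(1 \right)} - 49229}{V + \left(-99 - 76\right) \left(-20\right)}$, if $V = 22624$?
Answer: $- \frac{7551}{4354} \approx -1.7343$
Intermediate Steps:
$m = -41$
$U{\left(K \right)} = 3923$ ($U{\left(K \right)} = 8 + \left(48 + 97\right) \left(68 - 41\right) = 8 + 145 \cdot 27 = 8 + 3915 = 3923$)
$\frac{U{\left(1 \right)} - 49229}{V + \left(-99 - 76\right) \left(-20\right)} = \frac{3923 - 49229}{22624 + \left(-99 - 76\right) \left(-20\right)} = - \frac{45306}{22624 - -3500} = - \frac{45306}{22624 + 3500} = - \frac{45306}{26124} = \left(-45306\right) \frac{1}{26124} = - \frac{7551}{4354}$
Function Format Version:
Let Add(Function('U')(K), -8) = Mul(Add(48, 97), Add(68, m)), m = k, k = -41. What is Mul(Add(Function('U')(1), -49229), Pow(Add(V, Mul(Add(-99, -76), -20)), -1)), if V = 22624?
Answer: Rational(-7551, 4354) ≈ -1.7343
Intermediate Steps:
m = -41
Function('U')(K) = 3923 (Function('U')(K) = Add(8, Mul(Add(48, 97), Add(68, -41))) = Add(8, Mul(145, 27)) = Add(8, 3915) = 3923)
Mul(Add(Function('U')(1), -49229), Pow(Add(V, Mul(Add(-99, -76), -20)), -1)) = Mul(Add(3923, -49229), Pow(Add(22624, Mul(Add(-99, -76), -20)), -1)) = Mul(-45306, Pow(Add(22624, Mul(-175, -20)), -1)) = Mul(-45306, Pow(Add(22624, 3500), -1)) = Mul(-45306, Pow(26124, -1)) = Mul(-45306, Rational(1, 26124)) = Rational(-7551, 4354)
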